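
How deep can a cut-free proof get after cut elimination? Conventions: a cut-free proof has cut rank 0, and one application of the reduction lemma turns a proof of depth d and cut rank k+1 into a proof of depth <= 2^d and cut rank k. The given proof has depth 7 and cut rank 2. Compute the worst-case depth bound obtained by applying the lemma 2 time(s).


Each rank reduction sends depth d to at most 2^d; cut rank r needs r reductions.
2_0(7) = 7
2_1(7) = 2^7 = 128
2_2(7) = 2^128 = 340282366920938463463374607431768211456
Cut-free depth bound = 340282366920938463463374607431768211456

340282366920938463463374607431768211456


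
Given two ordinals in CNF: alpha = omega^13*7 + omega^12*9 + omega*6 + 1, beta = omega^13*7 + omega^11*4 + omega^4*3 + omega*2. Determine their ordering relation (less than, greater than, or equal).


Compare term by term from highest exponent:
alpha = omega^13*7 + omega^12*9 + omega*6 + 1
beta = omega^13*7 + omega^11*4 + omega^4*3 + omega*2
Term 1: alpha has omega^13*7, beta has omega^13*7
Term 2: alpha has omega^12*9, beta has omega^11*4
Term 3: alpha has omega^1*6, beta has omega^4*3
Term 4: alpha has omega^0*1, beta has omega^1*2
Result: alpha > beta

alpha > beta


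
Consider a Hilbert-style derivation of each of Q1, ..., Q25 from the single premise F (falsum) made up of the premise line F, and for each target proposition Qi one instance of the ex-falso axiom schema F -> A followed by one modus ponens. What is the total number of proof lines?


Ex falso, line by line:
- 1 premise line (F)
- 25 targets, each needing 1 axiom instance (F -> Qi) + 1 MP = 2 lines: 2 * 25 = 50
Total = 1 + 50 = 51 lines.

51


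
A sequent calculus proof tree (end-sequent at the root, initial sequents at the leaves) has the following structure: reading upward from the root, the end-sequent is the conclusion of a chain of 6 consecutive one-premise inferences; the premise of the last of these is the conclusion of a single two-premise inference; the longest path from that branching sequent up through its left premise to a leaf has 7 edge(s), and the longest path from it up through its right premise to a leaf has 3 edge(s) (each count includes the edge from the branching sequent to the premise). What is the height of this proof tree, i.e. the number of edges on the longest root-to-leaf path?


Longest path through the left premise: 7 edges (measured from the branching sequent)
Longest path through the right premise: 3 edges
Height of the subtree rooted at the branching sequent: max(7, 3) = 7
The branching sequent sits 6 edges above the root (the chain of one-premise inferences), so height = 7 + 6 = 13

13


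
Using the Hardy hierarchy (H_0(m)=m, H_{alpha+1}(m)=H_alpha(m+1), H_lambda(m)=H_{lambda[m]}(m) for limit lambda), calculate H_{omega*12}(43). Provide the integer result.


H_{omega*12}(43):
For the Hardy hierarchy, H_{omega*k}(n) = 2^k * n.
2^12 = 4096.
4096 * 43 = 176128

176128


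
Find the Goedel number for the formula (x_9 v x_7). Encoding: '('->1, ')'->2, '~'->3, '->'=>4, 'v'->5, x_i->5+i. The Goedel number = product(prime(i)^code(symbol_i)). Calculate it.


Formula: (x_9 v x_7)
Symbol codes: [1, 14, 5, 12, 2]
Primes: [2, 3, 5, 7, 11]
p_1^1 = 2^1 = 2
p_2^14 = 3^14 = 4782969
p_3^5 = 5^5 = 3125
p_4^12 = 7^12 = 13841287201
p_5^2 = 11^2 = 121
Product = 50065600999375325306250

50065600999375325306250


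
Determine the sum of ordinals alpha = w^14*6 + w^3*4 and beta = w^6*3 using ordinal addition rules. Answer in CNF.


Ordinal addition (w^14*6 + w^3*4) + w^6*3:
alpha's leading term has exponent 14 > beta's exponent 6, so it survives.
alpha's tail term has exponent 3 < beta's exponent 6, so it is absorbed by beta.
In ordinal addition, any term followed by a strictly larger-exponent term is absorbed.
Result = w^14*6 + w^6*3

w^14*6 + w^6*3


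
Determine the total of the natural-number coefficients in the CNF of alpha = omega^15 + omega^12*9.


CNF: omega^15 + omega^12*9
Coefficients: 1 + 9 = 10

10


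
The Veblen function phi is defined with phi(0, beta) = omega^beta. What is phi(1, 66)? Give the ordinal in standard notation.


phi(1, 66):
phi(1, beta) = epsilon_beta (the beta-th epsilon number).
phi(1, 66) = epsilon_66

epsilon_66


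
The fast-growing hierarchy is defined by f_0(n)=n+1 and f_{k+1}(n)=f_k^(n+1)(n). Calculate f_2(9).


f_2(9) = f_1^10(9)
f_1(m) = 2m + 1.
Iterating: f_1^k(n) = 2^k*(n+1) - 1.
f_2(9) = 2^10*(9+1) - 1 = 1024*10 - 1 = 10239

10239


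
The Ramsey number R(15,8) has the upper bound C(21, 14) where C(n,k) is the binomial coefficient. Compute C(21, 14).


R(15,8) <= C(15+8-2, 15-1) = C(21, 14)
C(21, 14) = 21! / (14! * 7!)
= 116280

116280


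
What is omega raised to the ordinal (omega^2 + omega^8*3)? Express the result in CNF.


omega^(omega^2 + omega^8*3):
In ordinal addition a term is absorbed by a following term of strictly larger exponent: 2 < 8, so omega^2 + omega^8*3 = omega^8*3.
omega raised to a CNF ordinal is a single CNF term: Result = omega^(omega^8*3)

omega^(omega^8*3)


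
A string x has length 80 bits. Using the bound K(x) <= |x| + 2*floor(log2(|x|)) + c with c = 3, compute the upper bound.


floor(log2(80)) = 6
2 * 6 = 12
K(x) <= 80 + 12 + 3 = 95

95


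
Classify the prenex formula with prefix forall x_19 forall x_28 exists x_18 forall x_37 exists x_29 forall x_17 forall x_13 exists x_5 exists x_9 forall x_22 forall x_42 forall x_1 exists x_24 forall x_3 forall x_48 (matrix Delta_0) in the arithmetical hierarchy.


Leading quantifier is forall, so the class is Pi.
Number of quantifier blocks = alternations + 1 = 8 + 1 = 9.
Classification: Pi_9

Pi_9


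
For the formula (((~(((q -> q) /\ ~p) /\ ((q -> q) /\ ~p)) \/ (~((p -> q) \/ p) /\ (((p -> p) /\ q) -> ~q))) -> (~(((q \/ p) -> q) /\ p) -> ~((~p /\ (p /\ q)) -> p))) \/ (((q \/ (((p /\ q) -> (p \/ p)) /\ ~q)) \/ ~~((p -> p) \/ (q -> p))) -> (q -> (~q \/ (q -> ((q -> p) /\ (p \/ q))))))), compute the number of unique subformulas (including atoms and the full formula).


Formula: (((~(((q -> q) /\ ~p) /\ ((q -> q) /\ ~p)) \/ (~((p -> q) \/ p) /\ (((p -> p) /\ q) -> ~q))) -> (~(((q \/ p) -> q) /\ p) -> ~((~p /\ (p /\ q)) -> p))) \/ (((q \/ (((p /\ q) -> (p \/ p)) /\ ~q)) \/ ~~((p -> p) \/ (q -> p))) -> (q -> (~q \/ (q -> ((q -> p) /\ (p \/ q)))))))
Subformulas found:
  1. p
  2. q
  3. ~p
  4. ~q
  5. (q \/ p)
  6. (p /\ q)
  7. (q -> p)
  8. (q -> q)
  9. (p -> p)
  10. (p -> q)
  11. (p \/ p)
  12. (p \/ q)
  13. ((p -> p) /\ q)
  14. ((q \/ p) -> q)
  15. ((p -> q) \/ p)
  16. (~p /\ (p /\ q))
  17. ((q -> q) /\ ~p)
  18. ~((p -> q) \/ p)
  19. (((q \/ p) -> q) /\ p)
  20. ((q -> p) /\ (p \/ q))
  21. ((p -> p) \/ (q -> p))
  22. ((p /\ q) -> (p \/ p))
  23. ((~p /\ (p /\ q)) -> p)
  24. (((p -> p) /\ q) -> ~q)
  25. ~(((q \/ p) -> q) /\ p)
  26. ~((p -> p) \/ (q -> p))
  27. ~~((p -> p) \/ (q -> p))
  28. ~((~p /\ (p /\ q)) -> p)
  29. (q -> ((q -> p) /\ (p \/ q)))
  30. (((p /\ q) -> (p \/ p)) /\ ~q)
  31. (~q \/ (q -> ((q -> p) /\ (p \/ q))))
  32. (q \/ (((p /\ q) -> (p \/ p)) /\ ~q))
  33. (((q -> q) /\ ~p) /\ ((q -> q) /\ ~p))
  34. ~(((q -> q) /\ ~p) /\ ((q -> q) /\ ~p))
  35. (q -> (~q \/ (q -> ((q -> p) /\ (p \/ q)))))
  36. (~((p -> q) \/ p) /\ (((p -> p) /\ q) -> ~q))
  37. (~(((q \/ p) -> q) /\ p) -> ~((~p /\ (p /\ q)) -> p))
  38. ((q \/ (((p /\ q) -> (p \/ p)) /\ ~q)) \/ ~~((p -> p) \/ (q -> p)))
  39. (~(((q -> q) /\ ~p) /\ ((q -> q) /\ ~p)) \/ (~((p -> q) \/ p) /\ (((p -> p) /\ q) -> ~q)))
  40. (((q \/ (((p /\ q) -> (p \/ p)) /\ ~q)) \/ ~~((p -> p) \/ (q -> p))) -> (q -> (~q \/ (q -> ((q -> p) /\ (p \/ q))))))
  41. ((~(((q -> q) /\ ~p) /\ ((q -> q) /\ ~p)) \/ (~((p -> q) \/ p) /\ (((p -> p) /\ q) -> ~q))) -> (~(((q \/ p) -> q) /\ p) -> ~((~p /\ (p /\ q)) -> p)))
  42. (((~(((q -> q) /\ ~p) /\ ((q -> q) /\ ~p)) \/ (~((p -> q) \/ p) /\ (((p -> p) /\ q) -> ~q))) -> (~(((q \/ p) -> q) /\ p) -> ~((~p /\ (p /\ q)) -> p))) \/ (((q \/ (((p /\ q) -> (p \/ p)) /\ ~q)) \/ ~~((p -> p) \/ (q -> p))) -> (q -> (~q \/ (q -> ((q -> p) /\ (p \/ q)))))))
Total distinct subformulas = 42

42


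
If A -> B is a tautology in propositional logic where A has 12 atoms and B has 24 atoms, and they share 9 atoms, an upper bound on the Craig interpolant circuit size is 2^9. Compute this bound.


Shared atoms = 9
Craig interpolant size bound = 2^9
= 512

512


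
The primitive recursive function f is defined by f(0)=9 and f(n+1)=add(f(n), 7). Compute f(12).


f(0) = 9
f(1) = add(f(0), 7) = add(9, 7) = 16
f(2) = add(f(1), 7) = add(16, 7) = 23
f(3) = add(f(2), 7) = add(23, 7) = 30
f(4) = add(f(3), 7) = add(30, 7) = 37
f(5) = add(f(4), 7) = add(37, 7) = 44
f(6) = add(f(5), 7) = add(44, 7) = 51
f(7) = add(f(6), 7) = add(51, 7) = 58
f(8) = add(f(7), 7) = add(58, 7) = 65
f(9) = add(f(8), 7) = add(65, 7) = 72
f(10) = add(f(9), 7) = add(72, 7) = 79
f(11) = add(f(10), 7) = add(79, 7) = 86
f(12) = add(f(11), 7) = add(86, 7) = 93


93


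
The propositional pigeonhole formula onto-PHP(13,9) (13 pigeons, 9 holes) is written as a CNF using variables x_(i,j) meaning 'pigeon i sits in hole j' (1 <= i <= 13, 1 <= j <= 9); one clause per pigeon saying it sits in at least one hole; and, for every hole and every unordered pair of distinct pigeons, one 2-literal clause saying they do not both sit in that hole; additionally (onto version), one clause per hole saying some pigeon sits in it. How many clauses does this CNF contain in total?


onto-PHP(13,9): 13 pigeons, 9 holes, 13*9 = 117 variables.
- pigeon clauses: one per pigeon -> 13 clauses
- hole clauses: 9 holes * C(13,2) = 9 * 78 -> 702 clauses
- onto clauses: one per hole -> 9 clauses
Total clauses = 13 + 702 + 9 = 724

724


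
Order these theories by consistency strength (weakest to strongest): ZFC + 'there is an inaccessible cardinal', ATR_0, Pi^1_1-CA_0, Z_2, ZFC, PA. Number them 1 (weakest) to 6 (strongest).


Ordering by consistency strength:
1. PA
2. ATR_0
3. Pi^1_1-CA_0
4. Z_2
5. ZFC
6. ZFC + 'there is an inaccessible cardinal'


ZFC + 'there is an inaccessible cardinal'=6, ATR_0=2, Pi^1_1-CA_0=3, Z_2=4, ZFC=5, PA=1


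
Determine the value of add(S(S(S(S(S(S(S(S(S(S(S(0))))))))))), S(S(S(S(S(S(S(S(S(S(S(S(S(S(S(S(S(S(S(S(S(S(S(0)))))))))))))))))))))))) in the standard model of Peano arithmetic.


add(S^11(0), S^23(0)):
S^11(0) = 11
S^23(0) = 23
11 + 23 = 34

34


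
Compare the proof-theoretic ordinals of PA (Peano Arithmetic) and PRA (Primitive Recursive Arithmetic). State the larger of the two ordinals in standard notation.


Proof-theoretic ordinal of PA (Peano Arithmetic): epsilon_0
Proof-theoretic ordinal of PRA (Primitive Recursive Arithmetic): omega^omega
Comparing: omega^omega < epsilon_0.
The larger ordinal is epsilon_0 (from PA (Peano Arithmetic)).

epsilon_0


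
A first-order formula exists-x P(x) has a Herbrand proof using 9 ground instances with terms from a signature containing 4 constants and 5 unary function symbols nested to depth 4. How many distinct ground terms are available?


Herbrand terms by depth:
Depth 0: 4 constants
Depth 1: 20 new terms (running total: 24)
Depth 2: 100 new terms (running total: 124)
Depth 3: 500 new terms (running total: 624)
Depth 4: 2500 new terms (running total: 3124)
Total distinct ground terms = 3124

3124


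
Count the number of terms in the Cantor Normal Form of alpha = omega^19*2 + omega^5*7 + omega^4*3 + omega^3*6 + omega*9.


CNF: omega^19*2 + omega^5*7 + omega^4*3 + omega^3*6 + omega*9
Count the summands separated by '+':
  term 1: omega^19*2
  term 2: omega^5*7
  term 3: omega^4*3
  term 4: omega^3*6
  term 5: omega*9
Total terms = 5

5


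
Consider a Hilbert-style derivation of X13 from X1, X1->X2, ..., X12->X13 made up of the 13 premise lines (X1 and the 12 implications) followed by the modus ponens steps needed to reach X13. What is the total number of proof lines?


We have 13 premise lines: X1 and 12 implications.
Each implication is detached once by MP, giving 12 MP lines.
13 premise lines + 12 MP lines = 25 total lines.

25


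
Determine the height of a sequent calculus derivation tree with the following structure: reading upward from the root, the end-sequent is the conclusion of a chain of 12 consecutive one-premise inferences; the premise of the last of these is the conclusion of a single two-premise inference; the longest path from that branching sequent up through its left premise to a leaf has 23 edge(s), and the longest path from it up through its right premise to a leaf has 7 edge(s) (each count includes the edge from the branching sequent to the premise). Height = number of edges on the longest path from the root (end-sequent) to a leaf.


Longest path through the left premise: 23 edges (measured from the branching sequent)
Longest path through the right premise: 7 edges
Height of the subtree rooted at the branching sequent: max(23, 7) = 23
The branching sequent sits 12 edges above the root (the chain of one-premise inferences), so height = 23 + 12 = 35

35


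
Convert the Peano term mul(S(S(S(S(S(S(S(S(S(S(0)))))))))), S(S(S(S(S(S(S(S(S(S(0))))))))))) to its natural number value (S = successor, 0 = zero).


mul(S^10(0), S^10(0)):
S^10(0) = 10
S^10(0) = 10
10 * 10 = 100

100


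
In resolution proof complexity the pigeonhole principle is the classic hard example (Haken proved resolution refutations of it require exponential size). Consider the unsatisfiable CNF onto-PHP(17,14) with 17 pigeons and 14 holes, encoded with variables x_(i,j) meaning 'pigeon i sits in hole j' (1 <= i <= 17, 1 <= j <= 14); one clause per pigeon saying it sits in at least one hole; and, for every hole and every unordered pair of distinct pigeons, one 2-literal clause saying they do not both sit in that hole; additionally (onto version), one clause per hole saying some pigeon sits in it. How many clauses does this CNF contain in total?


onto-PHP(17,14): 17 pigeons, 14 holes, 17*14 = 238 variables.
- pigeon clauses: one per pigeon -> 17 clauses
- hole clauses: 14 holes * C(17,2) = 14 * 136 -> 1904 clauses
- onto clauses: one per hole -> 14 clauses
Total clauses = 17 + 1904 + 14 = 1935

1935


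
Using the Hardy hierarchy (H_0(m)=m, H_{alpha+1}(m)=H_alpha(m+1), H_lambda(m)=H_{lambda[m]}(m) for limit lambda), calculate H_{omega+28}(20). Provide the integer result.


H_{omega+28}(20):
Unwind the 28 successor steps: H_{omega+28}(20) = H_omega(20+28) = H_omega(48).
H_omega(m) = H_m(m) = m + m = 2m.
Result = 2 * 48 = 96

96


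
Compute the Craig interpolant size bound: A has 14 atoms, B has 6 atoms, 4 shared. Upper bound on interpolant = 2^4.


Shared atoms = 4
Craig interpolant size bound = 2^4
= 16

16


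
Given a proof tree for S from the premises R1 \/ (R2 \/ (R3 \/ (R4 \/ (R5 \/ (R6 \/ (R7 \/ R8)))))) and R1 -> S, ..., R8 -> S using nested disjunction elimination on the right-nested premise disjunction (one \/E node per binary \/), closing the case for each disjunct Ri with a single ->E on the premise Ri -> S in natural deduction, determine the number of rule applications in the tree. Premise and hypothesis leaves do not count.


The premise R1 \/ (R2 \/ (R3 \/ (R4 \/ (R5 \/ (R6 \/ (R7 \/ R8)))))) contains 8 disjuncts, hence 7 binary \/ connectives.
- Each binary \/ is eliminated once: 7 \/E nodes.
- Each of the 8 cases Ri derives S by one ->E with Ri -> S: 8 ->E nodes.
Total = 7 + 8 = 15

15


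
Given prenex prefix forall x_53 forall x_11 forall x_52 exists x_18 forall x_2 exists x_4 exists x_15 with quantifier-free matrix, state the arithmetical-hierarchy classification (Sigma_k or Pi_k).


Leading quantifier is forall, so the class is Pi.
Number of quantifier blocks = alternations + 1 = 3 + 1 = 4.
Classification: Pi_4

Pi_4


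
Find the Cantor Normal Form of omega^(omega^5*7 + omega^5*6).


omega^(omega^5*7 + omega^5*6):
Both terms of the exponent have the same exponent 5, so they merge: omega^5*7 + omega^5*6 = omega^5*(7+6) = omega^5*13.
omega raised to a CNF ordinal is a single CNF term: Result = omega^(omega^5*13)

omega^(omega^5*13)


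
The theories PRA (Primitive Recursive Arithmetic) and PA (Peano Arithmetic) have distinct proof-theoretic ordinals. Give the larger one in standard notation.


Proof-theoretic ordinal of PRA (Primitive Recursive Arithmetic): omega^omega
Proof-theoretic ordinal of PA (Peano Arithmetic): epsilon_0
Comparing: omega^omega < epsilon_0.
The larger ordinal is epsilon_0 (from PA (Peano Arithmetic)).

epsilon_0


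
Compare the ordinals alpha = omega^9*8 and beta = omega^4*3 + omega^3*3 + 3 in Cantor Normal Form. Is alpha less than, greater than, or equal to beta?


Compare term by term from highest exponent:
alpha = omega^9*8
beta = omega^4*3 + omega^3*3 + 3
Term 1: alpha has omega^9*8, beta has omega^4*3
Term 2: alpha has omega^0*0, beta has omega^3*3
Term 3: alpha has omega^0*0, beta has omega^0*3
Result: alpha > beta

alpha > beta


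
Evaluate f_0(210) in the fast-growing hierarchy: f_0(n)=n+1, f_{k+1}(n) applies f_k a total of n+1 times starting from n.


f_0(210) = 210 + 1 = 211

211


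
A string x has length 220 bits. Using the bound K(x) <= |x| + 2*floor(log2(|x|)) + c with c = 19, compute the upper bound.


floor(log2(220)) = 7
2 * 7 = 14
K(x) <= 220 + 14 + 19 = 253

253


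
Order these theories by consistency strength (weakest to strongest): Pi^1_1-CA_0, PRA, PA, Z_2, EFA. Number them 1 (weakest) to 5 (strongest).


Ordering by consistency strength:
1. EFA
2. PRA
3. PA
4. Pi^1_1-CA_0
5. Z_2


Pi^1_1-CA_0=4, PRA=2, PA=3, Z_2=5, EFA=1


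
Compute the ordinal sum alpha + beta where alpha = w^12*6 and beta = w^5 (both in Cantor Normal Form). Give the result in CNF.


Ordinal addition w^12*6 + w^5:
Leading exponent of alpha (12) > leading exponent of beta (5).
Since alpha's term has higher exponent than beta's leading term,
the sum is simply alpha followed by beta.
Result = w^12*6 + w^5

w^12*6 + w^5


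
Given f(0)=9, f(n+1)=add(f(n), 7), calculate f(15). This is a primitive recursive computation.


f(0) = 9
f(1) = add(f(0), 7) = add(9, 7) = 16
f(2) = add(f(1), 7) = add(16, 7) = 23
f(3) = add(f(2), 7) = add(23, 7) = 30
f(4) = add(f(3), 7) = add(30, 7) = 37
f(5) = add(f(4), 7) = add(37, 7) = 44
f(6) = add(f(5), 7) = add(44, 7) = 51
f(7) = add(f(6), 7) = add(51, 7) = 58
f(8) = add(f(7), 7) = add(58, 7) = 65
f(9) = add(f(8), 7) = add(65, 7) = 72
f(10) = add(f(9), 7) = add(72, 7) = 79
f(11) = add(f(10), 7) = add(79, 7) = 86
f(12) = add(f(11), 7) = add(86, 7) = 93
f(13) = add(f(12), 7) = add(93, 7) = 100
f(14) = add(f(13), 7) = add(100, 7) = 107
f(15) = add(f(14), 7) = add(107, 7) = 114


114


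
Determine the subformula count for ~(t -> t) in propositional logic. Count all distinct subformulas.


Formula: ~(t -> t)
Subformulas found:
  1. t
  2. (t -> t)
  3. ~(t -> t)
Total distinct subformulas = 3

3


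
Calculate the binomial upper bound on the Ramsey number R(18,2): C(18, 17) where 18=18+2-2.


R(18,2) <= C(18+2-2, 18-1) = C(18, 17)
C(18, 17) = 18! / (17! * 1!)
= 18

18


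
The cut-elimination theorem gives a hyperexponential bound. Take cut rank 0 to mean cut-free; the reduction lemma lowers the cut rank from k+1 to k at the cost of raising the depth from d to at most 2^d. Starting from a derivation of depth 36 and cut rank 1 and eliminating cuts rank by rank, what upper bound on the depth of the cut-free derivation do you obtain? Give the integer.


Each rank reduction sends depth d to at most 2^d; cut rank r needs r reductions.
2_0(36) = 36
2_1(36) = 2^36 = 68719476736
Cut-free depth bound = 68719476736

68719476736


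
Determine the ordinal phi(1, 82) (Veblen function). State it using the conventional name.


phi(1, 82):
phi(1, beta) = epsilon_beta (the beta-th epsilon number).
phi(1, 82) = epsilon_82

epsilon_82


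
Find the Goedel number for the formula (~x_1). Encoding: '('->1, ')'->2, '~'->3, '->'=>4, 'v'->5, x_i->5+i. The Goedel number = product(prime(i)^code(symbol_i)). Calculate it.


Formula: (~x_1)
Symbol codes: [1, 3, 6, 2]
Primes: [2, 3, 5, 7]
p_1^1 = 2^1 = 2
p_2^3 = 3^3 = 27
p_3^6 = 5^6 = 15625
p_4^2 = 7^2 = 49
Product = 41343750

41343750


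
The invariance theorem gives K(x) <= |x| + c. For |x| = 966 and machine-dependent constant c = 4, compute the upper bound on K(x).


K(x) <= |x| + c = 966 + 4 = 970

970


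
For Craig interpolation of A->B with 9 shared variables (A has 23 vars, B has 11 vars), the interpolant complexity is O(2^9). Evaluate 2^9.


Shared atoms = 9
Craig interpolant size bound = 2^9
= 512

512


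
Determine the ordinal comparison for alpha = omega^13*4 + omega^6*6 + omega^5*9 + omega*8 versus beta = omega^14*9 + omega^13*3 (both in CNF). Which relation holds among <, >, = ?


Compare term by term from highest exponent:
alpha = omega^13*4 + omega^6*6 + omega^5*9 + omega*8
beta = omega^14*9 + omega^13*3
Term 1: alpha has omega^13*4, beta has omega^14*9
Term 2: alpha has omega^6*6, beta has omega^13*3
Term 3: alpha has omega^5*9, beta has omega^0*0
Term 4: alpha has omega^1*8, beta has omega^0*0
Result: alpha < beta

alpha < beta


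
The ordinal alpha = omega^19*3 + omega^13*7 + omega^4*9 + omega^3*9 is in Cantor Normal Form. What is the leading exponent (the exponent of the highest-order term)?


CNF: omega^19*3 + omega^13*7 + omega^4*9 + omega^3*9
The leading term is omega^19*3, which has exponent 19.

19


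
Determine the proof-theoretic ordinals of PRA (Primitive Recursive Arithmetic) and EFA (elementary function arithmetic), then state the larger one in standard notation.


Proof-theoretic ordinal of PRA (Primitive Recursive Arithmetic): omega^omega
Proof-theoretic ordinal of EFA (elementary function arithmetic): omega^3
Comparing: omega^3 < omega^omega.
The larger ordinal is omega^omega (from PRA (Primitive Recursive Arithmetic)).

omega^omega


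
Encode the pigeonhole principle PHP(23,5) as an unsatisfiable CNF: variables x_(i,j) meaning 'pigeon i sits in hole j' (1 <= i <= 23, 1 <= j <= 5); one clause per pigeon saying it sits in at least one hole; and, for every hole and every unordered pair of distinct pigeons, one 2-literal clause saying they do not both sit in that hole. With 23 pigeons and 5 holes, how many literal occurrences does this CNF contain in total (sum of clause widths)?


PHP(23,5): 23 pigeons, 5 holes, 23*5 = 115 variables.
- pigeon clauses: one per pigeon -> 23 clauses of width 5 -> 115 literals
- hole clauses: 5 holes * C(23,2) = 5 * 253 -> 1265 clauses of width 2 -> 2530 literals
Total literal occurrences = 115 + 2530 = 2645

2645


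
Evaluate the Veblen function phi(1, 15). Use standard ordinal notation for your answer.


phi(1, 15):
phi(1, beta) = epsilon_beta (the beta-th epsilon number).
phi(1, 15) = epsilon_15

epsilon_15


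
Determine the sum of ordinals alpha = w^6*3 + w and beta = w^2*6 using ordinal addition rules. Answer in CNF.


Ordinal addition (w^6*3 + w) + w^2*6:
alpha's leading term has exponent 6 > beta's exponent 2, so it survives.
alpha's tail term has exponent 1 < beta's exponent 2, so it is absorbed by beta.
In ordinal addition, any term followed by a strictly larger-exponent term is absorbed.
Result = w^6*3 + w^2*6

w^6*3 + w^2*6


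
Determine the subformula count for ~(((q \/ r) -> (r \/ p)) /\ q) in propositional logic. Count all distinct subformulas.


Formula: ~(((q \/ r) -> (r \/ p)) /\ q)
Subformulas found:
  1. q
  2. r
  3. p
  4. (q \/ r)
  5. (r \/ p)
  6. ((q \/ r) -> (r \/ p))
  7. (((q \/ r) -> (r \/ p)) /\ q)
  8. ~(((q \/ r) -> (r \/ p)) /\ q)
Total distinct subformulas = 8

8


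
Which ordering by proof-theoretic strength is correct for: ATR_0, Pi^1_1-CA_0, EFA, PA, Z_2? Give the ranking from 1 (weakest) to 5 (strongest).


Ordering by consistency strength:
1. EFA
2. PA
3. ATR_0
4. Pi^1_1-CA_0
5. Z_2


ATR_0=3, Pi^1_1-CA_0=4, EFA=1, PA=2, Z_2=5


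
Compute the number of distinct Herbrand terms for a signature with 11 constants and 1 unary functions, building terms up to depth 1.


Herbrand terms by depth:
Depth 0: 11 constants
Depth 1: 11 new terms (running total: 22)
Total distinct ground terms = 22

22


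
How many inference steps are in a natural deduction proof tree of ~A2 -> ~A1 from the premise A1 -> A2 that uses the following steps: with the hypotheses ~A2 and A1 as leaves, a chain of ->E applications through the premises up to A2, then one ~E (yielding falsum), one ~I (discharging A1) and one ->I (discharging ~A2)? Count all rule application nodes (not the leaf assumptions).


From hypothesis A1, 1 ->E steps along the 1 premises yield A2.
~E with hypothesis ~A2 gives falsum (1 node); ~I discharging A1 gives ~A1 (1 node); ->I discharging ~A2 gives the goal (1 node).
Total = 1 + 3 = 4 inference nodes.

4


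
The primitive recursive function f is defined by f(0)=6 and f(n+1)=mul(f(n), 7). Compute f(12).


f(0) = 6
f(1) = mul(f(0), 7) = mul(6, 7) = 42
f(2) = mul(f(1), 7) = mul(42, 7) = 294
f(3) = mul(f(2), 7) = mul(294, 7) = 2058
f(4) = mul(f(3), 7) = mul(2058, 7) = 14406
f(5) = mul(f(4), 7) = mul(14406, 7) = 100842
f(6) = mul(f(5), 7) = mul(100842, 7) = 705894
f(7) = mul(f(6), 7) = mul(705894, 7) = 4941258
f(8) = mul(f(7), 7) = mul(4941258, 7) = 34588806
f(9) = mul(f(8), 7) = mul(34588806, 7) = 242121642
f(10) = mul(f(9), 7) = mul(242121642, 7) = 1694851494
f(11) = mul(f(10), 7) = mul(1694851494, 7) = 11863960458
f(12) = mul(f(11), 7) = mul(11863960458, 7) = 83047723206


83047723206


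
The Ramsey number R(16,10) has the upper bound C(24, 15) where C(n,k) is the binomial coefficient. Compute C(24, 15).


R(16,10) <= C(16+10-2, 16-1) = C(24, 15)
C(24, 15) = 24! / (15! * 9!)
= 1307504

1307504


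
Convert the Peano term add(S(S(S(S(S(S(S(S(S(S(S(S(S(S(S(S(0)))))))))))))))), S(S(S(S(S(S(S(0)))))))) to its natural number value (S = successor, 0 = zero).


add(S^16(0), S^7(0)):
S^16(0) = 16
S^7(0) = 7
16 + 7 = 23

23


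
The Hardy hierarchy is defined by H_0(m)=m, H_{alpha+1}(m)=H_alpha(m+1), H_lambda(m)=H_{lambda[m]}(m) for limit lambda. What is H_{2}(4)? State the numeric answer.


H_2(4):
For finite ordinals k, H_k(n) = n + k (each successor step adds 1).
H_2(4) = 4 + 2 = 6

6


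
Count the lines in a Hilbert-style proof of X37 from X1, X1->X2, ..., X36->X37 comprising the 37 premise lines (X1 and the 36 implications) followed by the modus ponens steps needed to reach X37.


We have 37 premise lines: X1 and 36 implications.
Each implication is detached once by MP, giving 36 MP lines.
37 premise lines + 36 MP lines = 73 total lines.

73


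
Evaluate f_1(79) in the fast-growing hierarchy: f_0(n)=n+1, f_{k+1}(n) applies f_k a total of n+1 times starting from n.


f_1(79) = f_0^80(79)
f_0 adds 1 each time, applied 80 times.
f_1(79) = 79 + 80 = 159

159


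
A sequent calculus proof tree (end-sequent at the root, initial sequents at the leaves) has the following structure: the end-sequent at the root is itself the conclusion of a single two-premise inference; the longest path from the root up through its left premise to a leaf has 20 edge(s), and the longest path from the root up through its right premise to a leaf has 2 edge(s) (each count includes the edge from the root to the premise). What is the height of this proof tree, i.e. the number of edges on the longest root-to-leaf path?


Longest path through the left premise: 20 edges (measured from the branching sequent)
Longest path through the right premise: 2 edges
Height of the subtree rooted at the branching sequent: max(20, 2) = 20
The branching sequent is the root itself.
Total height = 20

20


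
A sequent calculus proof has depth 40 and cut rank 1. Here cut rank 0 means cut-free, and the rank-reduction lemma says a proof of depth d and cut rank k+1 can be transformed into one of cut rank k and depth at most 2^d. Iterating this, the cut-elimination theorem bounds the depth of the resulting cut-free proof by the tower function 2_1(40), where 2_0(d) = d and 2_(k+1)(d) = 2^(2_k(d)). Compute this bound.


Each rank reduction sends depth d to at most 2^d; cut rank r needs r reductions.
2_0(40) = 40
2_1(40) = 2^40 = 1099511627776
Cut-free depth bound = 1099511627776

1099511627776


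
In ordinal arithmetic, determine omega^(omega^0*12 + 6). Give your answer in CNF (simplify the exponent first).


omega^(omega^0*12 + 6):
omega^0 = 1, so the exponent is 12 + 6 = 18 (finite ordinal addition).
Result = omega^18, already a single CNF term.

omega^18


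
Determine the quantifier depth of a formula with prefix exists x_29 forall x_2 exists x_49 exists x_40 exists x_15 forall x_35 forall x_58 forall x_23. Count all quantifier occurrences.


Quantifier prefix has 8 quantifier symbols.
Quantifier depth = 8

8


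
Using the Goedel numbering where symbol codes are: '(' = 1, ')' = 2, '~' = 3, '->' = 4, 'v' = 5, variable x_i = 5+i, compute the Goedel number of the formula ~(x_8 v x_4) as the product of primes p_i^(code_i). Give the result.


Formula: ~(x_8 v x_4)
Symbol codes: [3, 1, 13, 5, 9, 2]
Primes: [2, 3, 5, 7, 11, 13]
p_1^3 = 2^3 = 8
p_2^1 = 3^1 = 3
p_3^13 = 5^13 = 1220703125
p_4^5 = 7^5 = 16807
p_5^9 = 11^9 = 2357947691
p_6^2 = 13^2 = 169
Product = 196215074308759365234375000

196215074308759365234375000


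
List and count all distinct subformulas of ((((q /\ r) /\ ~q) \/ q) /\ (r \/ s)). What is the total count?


Formula: ((((q /\ r) /\ ~q) \/ q) /\ (r \/ s))
Subformulas found:
  1. q
  2. s
  3. r
  4. ~q
  5. (q /\ r)
  6. (r \/ s)
  7. ((q /\ r) /\ ~q)
  8. (((q /\ r) /\ ~q) \/ q)
  9. ((((q /\ r) /\ ~q) \/ q) /\ (r \/ s))
Total distinct subformulas = 9

9


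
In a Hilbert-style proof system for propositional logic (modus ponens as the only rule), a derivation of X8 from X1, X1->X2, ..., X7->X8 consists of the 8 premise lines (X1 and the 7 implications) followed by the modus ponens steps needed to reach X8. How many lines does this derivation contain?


We have 8 premise lines: X1 and 7 implications.
Each implication is detached once by MP, giving 7 MP lines.
8 premise lines + 7 MP lines = 15 total lines.

15


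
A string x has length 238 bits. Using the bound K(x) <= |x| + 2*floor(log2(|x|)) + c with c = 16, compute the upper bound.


floor(log2(238)) = 7
2 * 7 = 14
K(x) <= 238 + 14 + 16 = 268

268


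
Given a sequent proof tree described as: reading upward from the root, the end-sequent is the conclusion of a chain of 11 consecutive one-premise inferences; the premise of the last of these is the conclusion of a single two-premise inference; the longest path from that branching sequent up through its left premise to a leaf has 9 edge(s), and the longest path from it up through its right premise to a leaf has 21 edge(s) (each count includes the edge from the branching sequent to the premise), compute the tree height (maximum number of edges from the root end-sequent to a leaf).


Longest path through the left premise: 9 edges (measured from the branching sequent)
Longest path through the right premise: 21 edges
Height of the subtree rooted at the branching sequent: max(9, 21) = 21
The branching sequent sits 11 edges above the root (the chain of one-premise inferences), so height = 21 + 11 = 32

32


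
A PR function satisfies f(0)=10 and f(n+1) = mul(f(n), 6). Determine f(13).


f(0) = 10
f(1) = mul(f(0), 6) = mul(10, 6) = 60
f(2) = mul(f(1), 6) = mul(60, 6) = 360
f(3) = mul(f(2), 6) = mul(360, 6) = 2160
f(4) = mul(f(3), 6) = mul(2160, 6) = 12960
f(5) = mul(f(4), 6) = mul(12960, 6) = 77760
f(6) = mul(f(5), 6) = mul(77760, 6) = 466560
f(7) = mul(f(6), 6) = mul(466560, 6) = 2799360
f(8) = mul(f(7), 6) = mul(2799360, 6) = 16796160
f(9) = mul(f(8), 6) = mul(16796160, 6) = 100776960
f(10) = mul(f(9), 6) = mul(100776960, 6) = 604661760
f(11) = mul(f(10), 6) = mul(604661760, 6) = 3627970560
f(12) = mul(f(11), 6) = mul(3627970560, 6) = 21767823360
f(13) = mul(f(12), 6) = mul(21767823360, 6) = 130606940160


130606940160


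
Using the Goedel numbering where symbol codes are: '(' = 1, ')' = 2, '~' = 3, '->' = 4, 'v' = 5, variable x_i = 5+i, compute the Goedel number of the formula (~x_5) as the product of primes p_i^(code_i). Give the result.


Formula: (~x_5)
Symbol codes: [1, 3, 10, 2]
Primes: [2, 3, 5, 7]
p_1^1 = 2^1 = 2
p_2^3 = 3^3 = 27
p_3^10 = 5^10 = 9765625
p_4^2 = 7^2 = 49
Product = 25839843750

25839843750


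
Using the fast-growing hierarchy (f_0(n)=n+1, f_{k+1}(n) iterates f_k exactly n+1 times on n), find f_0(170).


f_0(170) = 170 + 1 = 171

171


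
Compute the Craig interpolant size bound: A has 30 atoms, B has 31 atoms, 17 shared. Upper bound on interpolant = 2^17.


Shared atoms = 17
Craig interpolant size bound = 2^17
= 131072

131072


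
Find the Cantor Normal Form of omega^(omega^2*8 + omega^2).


omega^(omega^2*8 + omega^2):
Both terms of the exponent have the same exponent 2, so they merge: omega^2*8 + omega^2 = omega^2*(8+1) = omega^2*9.
omega raised to a CNF ordinal is a single CNF term: Result = omega^(omega^2*9)

omega^(omega^2*9)


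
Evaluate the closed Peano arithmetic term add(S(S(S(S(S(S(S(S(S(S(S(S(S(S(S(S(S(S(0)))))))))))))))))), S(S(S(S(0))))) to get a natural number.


add(S^18(0), S^4(0)):
S^18(0) = 18
S^4(0) = 4
18 + 4 = 22

22


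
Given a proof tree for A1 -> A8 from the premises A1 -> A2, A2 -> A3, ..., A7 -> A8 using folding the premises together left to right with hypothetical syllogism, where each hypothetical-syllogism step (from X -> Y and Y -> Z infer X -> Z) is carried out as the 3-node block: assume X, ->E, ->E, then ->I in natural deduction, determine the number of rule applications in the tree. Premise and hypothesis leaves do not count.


There are 7 premises in the chain. The first HS step combines premises 1 and 2; each further premise needs one more HS step.
So 7 premises require 7 - 1 = 6 hypothetical-syllogism steps.
Each HS step uses 3 inference nodes (->E, ->E, ->I).
6 * 3 = 18 total inference nodes.

18


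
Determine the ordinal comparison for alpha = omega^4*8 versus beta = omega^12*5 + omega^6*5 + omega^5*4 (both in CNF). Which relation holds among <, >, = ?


Compare term by term from highest exponent:
alpha = omega^4*8
beta = omega^12*5 + omega^6*5 + omega^5*4
Term 1: alpha has omega^4*8, beta has omega^12*5
Term 2: alpha has omega^0*0, beta has omega^6*5
Term 3: alpha has omega^0*0, beta has omega^5*4
Result: alpha < beta

alpha < beta


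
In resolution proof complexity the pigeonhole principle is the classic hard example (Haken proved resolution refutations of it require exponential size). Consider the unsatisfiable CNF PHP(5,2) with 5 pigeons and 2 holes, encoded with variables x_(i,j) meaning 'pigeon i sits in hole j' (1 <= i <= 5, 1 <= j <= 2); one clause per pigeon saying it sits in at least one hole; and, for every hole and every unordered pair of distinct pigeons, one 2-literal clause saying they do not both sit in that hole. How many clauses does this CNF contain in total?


PHP(5,2): 5 pigeons, 2 holes, 5*2 = 10 variables.
- pigeon clauses: one per pigeon -> 5 clauses
- hole clauses: 2 holes * C(5,2) = 2 * 10 -> 20 clauses
Total clauses = 5 + 20 = 25

25


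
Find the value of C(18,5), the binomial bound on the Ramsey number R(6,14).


R(6,14) <= C(6+14-2, 6-1) = C(18, 5)
C(18, 5) = 18! / (5! * 13!)
= 8568

8568


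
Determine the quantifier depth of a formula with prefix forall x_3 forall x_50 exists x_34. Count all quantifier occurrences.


Quantifier prefix has 3 quantifier symbols.
Quantifier depth = 3

3


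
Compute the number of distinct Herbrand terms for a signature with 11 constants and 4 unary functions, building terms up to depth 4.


Herbrand terms by depth:
Depth 0: 11 constants
Depth 1: 44 new terms (running total: 55)
Depth 2: 176 new terms (running total: 231)
Depth 3: 704 new terms (running total: 935)
Depth 4: 2816 new terms (running total: 3751)
Total distinct ground terms = 3751

3751


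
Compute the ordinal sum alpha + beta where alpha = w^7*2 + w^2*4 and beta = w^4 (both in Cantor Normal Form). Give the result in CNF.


Ordinal addition (w^7*2 + w^2*4) + w^4:
alpha's leading term has exponent 7 > beta's exponent 4, so it survives.
alpha's tail term has exponent 2 < beta's exponent 4, so it is absorbed by beta.
In ordinal addition, any term followed by a strictly larger-exponent term is absorbed.
Result = w^7*2 + w^4

w^7*2 + w^4


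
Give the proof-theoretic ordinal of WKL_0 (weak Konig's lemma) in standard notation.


The proof-theoretic ordinal of WKL_0 (weak Konig's lemma) is a standard result in ordinal analysis.
This ordinal is the supremum of order types of primitive recursive well-orderings
that the theory can prove to be well-ordered.
For WKL_0 (weak Konig's lemma), the proof-theoretic ordinal is omega^omega.

omega^omega


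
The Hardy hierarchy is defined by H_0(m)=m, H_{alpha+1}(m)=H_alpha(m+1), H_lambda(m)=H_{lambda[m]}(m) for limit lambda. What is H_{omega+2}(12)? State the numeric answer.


H_{omega+2}(12):
Unwind the 2 successor steps: H_{omega+2}(12) = H_omega(12+2) = H_omega(14).
H_omega(m) = H_m(m) = m + m = 2m.
Result = 2 * 14 = 28

28


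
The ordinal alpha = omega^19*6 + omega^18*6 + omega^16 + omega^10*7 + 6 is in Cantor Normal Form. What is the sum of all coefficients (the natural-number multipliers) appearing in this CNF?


CNF: omega^19*6 + omega^18*6 + omega^16 + omega^10*7 + 6
Coefficients: 6 + 6 + 1 + 7 + 6 = 26

26


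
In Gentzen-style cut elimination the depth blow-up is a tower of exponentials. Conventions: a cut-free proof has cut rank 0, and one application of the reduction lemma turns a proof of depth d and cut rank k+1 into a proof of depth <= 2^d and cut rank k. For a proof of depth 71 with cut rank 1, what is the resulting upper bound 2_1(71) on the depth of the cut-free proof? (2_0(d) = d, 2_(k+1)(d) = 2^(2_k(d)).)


Each rank reduction sends depth d to at most 2^d; cut rank r needs r reductions.
2_0(71) = 71
2_1(71) = 2^71 = 2361183241434822606848
Cut-free depth bound = 2361183241434822606848

2361183241434822606848


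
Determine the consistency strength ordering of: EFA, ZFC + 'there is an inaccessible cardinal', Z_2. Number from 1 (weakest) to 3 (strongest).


Ordering by consistency strength:
1. EFA
2. Z_2
3. ZFC + 'there is an inaccessible cardinal'


EFA=1, ZFC + 'there is an inaccessible cardinal'=3, Z_2=2


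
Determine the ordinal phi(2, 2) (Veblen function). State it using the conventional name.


phi(2, 2):
phi(2, beta) = zeta_beta (the beta-th zeta number, fixed point of epsilon).
phi(2, 2) = zeta_2

zeta_2


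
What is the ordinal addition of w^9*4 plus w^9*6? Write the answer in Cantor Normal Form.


Ordinal addition w^9*4 + w^9*6:
Both terms have the same exponent 9.
w^e*c + w^e*d = w^e*(c+d).
Result = w^9*(4+6) = w^9*10

w^9*10


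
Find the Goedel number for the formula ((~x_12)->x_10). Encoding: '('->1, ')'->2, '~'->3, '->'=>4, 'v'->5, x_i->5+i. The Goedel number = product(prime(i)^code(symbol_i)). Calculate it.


Formula: ((~x_12)->x_10)
Symbol codes: [1, 1, 3, 17, 2, 4, 15, 2]
Primes: [2, 3, 5, 7, 11, 13, 17, 19]
p_1^1 = 2^1 = 2
p_2^1 = 3^1 = 3
p_3^3 = 5^3 = 125
p_4^17 = 7^17 = 232630513987207
p_5^2 = 11^2 = 121
p_6^4 = 13^4 = 28561
p_7^15 = 17^15 = 2862423051509815793
p_8^2 = 19^2 = 361
Product = 623056951377034489342815232480512700866893250

623056951377034489342815232480512700866893250


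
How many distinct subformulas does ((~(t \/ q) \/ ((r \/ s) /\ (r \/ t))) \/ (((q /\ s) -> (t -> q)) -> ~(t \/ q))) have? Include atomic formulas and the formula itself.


Formula: ((~(t \/ q) \/ ((r \/ s) /\ (r \/ t))) \/ (((q /\ s) -> (t -> q)) -> ~(t \/ q)))
Subformulas found:
  1. r
  2. q
  3. s
  4. t
  5. (r \/ t)
  6. (t -> q)
  7. (r \/ s)
  8. (q /\ s)
  9. (t \/ q)
  10. ~(t \/ q)
  11. ((q /\ s) -> (t -> q))
  12. ((r \/ s) /\ (r \/ t))
  13. (~(t \/ q) \/ ((r \/ s) /\ (r \/ t)))
  14. (((q /\ s) -> (t -> q)) -> ~(t \/ q))
  15. ((~(t \/ q) \/ ((r \/ s) /\ (r \/ t))) \/ (((q /\ s) -> (t -> q)) -> ~(t \/ q)))
Total distinct subformulas = 15

15


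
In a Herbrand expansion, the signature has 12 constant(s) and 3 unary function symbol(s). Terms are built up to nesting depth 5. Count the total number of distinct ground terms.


Herbrand terms by depth:
Depth 0: 12 constants
Depth 1: 36 new terms (running total: 48)
Depth 2: 108 new terms (running total: 156)
Depth 3: 324 new terms (running total: 480)
Depth 4: 972 new terms (running total: 1452)
Depth 5: 2916 new terms (running total: 4368)
Total distinct ground terms = 4368

4368
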